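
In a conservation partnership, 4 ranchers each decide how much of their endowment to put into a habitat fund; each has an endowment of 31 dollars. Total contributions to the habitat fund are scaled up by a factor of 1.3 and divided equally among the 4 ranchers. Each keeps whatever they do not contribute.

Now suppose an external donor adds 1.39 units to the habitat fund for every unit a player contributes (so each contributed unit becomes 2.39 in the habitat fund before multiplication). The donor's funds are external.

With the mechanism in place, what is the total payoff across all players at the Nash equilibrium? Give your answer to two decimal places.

With the mechanism, a contributed unit returns 1.3 × 2.39 / 4 = 0.7768 per unit of net cost — still below 1 — so contributing 0 remains dominant for every player.
Everyone keeps their endowment and the group total is 4 × 31 = 124.

124.00 dollars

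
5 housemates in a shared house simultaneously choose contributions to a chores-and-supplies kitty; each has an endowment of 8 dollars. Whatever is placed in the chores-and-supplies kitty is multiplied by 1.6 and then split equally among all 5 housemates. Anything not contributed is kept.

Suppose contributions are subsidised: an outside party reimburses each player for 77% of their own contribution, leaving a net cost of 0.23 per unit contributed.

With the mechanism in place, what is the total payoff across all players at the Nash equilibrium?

94.80 dollars

With the mechanism, a contributed unit returns (1.6/5) / 0.23 = 1.3913 per unit of net cost to the contributor — now above 1 — so contributing fully is weakly dominant for every player.
At the Nash equilibrium everyone contributes 8. Group total payoff = 5 × (8 × 0.77 + 1.6 × 8) = 94.80.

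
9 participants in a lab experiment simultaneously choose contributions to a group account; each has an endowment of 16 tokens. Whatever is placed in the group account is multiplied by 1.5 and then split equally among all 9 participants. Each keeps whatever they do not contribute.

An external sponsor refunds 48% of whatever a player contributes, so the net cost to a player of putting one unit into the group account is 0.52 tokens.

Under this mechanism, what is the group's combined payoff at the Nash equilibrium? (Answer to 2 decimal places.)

144.00 tokens

The effective private return is (1.5/9) / 0.52 = 0.3205, which is still under 1, so the mechanism doesn't change anyone's dominant strategy: zero contribution.
Everyone keeps their endowment and the group total is 9 × 16 = 144.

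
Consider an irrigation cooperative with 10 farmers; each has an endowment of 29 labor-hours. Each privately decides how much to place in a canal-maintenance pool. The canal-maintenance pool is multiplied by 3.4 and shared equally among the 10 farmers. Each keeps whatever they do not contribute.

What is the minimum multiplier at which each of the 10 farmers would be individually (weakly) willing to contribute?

10

A contributed unit returns (multiplier)/10 to its contributor.
This reaches 1 exactly when the multiplier is 10.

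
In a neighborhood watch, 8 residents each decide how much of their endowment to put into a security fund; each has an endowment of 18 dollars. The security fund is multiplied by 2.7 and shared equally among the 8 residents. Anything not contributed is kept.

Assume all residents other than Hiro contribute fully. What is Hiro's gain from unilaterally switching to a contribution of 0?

11.93 dollars

Switching from a contribution of 18 to 0 lets Hiro keep an extra 18 dollars, but lowers the security fund by 18, which costs Hiro their own share of that drop: 2.7/8 × 18 = 6.07.
Net gain = 18 − 6.07 = 11.93. The private return per contributed unit (0.3375) is below 1, so free-riding is indeed the best response regardless of what the others do.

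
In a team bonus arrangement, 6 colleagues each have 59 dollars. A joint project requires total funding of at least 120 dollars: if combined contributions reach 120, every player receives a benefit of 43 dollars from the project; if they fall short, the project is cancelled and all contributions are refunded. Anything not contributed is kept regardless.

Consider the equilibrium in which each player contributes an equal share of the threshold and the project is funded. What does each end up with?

Equal share of the threshold: 120/6 = 20.
At this profile no one gains by cutting their contribution: any cut drops the total below 120, the project is cancelled, contributions are refunded, and the deviator ends with 59, which is less than 59 − 20 + 43 = 82. Contributing more than 20 just wastes the excess. So contributing exactly 20 is a best response.
Each player's payoff: 59 − 20 + 43 = 82.

82 dollars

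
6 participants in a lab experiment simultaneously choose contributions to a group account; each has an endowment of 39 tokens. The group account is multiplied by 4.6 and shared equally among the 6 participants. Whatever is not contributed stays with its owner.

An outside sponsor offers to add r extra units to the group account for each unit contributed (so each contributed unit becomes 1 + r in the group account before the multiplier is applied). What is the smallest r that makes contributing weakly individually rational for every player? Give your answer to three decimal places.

0.304

With matching at rate r, one contributed unit becomes (1 + r) in the group account and returns 4.6 × (1 + r) / 6 to the contributor.
Setting this equal to 1: 1 + r = 6/4.6 = 1.3043.
So the minimum matching rate is r = 1.3043 − 1 = 0.304.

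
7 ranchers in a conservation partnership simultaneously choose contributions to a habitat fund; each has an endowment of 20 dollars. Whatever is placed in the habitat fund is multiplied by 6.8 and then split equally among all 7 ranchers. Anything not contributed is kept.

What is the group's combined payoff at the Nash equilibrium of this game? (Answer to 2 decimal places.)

140.00 dollars

Each contributed unit returns 6.8/7 = 0.9714 to its contributor — below 1 — so contributing 0 is dominant for every player. At the Nash equilibrium everyone keeps their 20, and the group total is 7 × 20 = 140.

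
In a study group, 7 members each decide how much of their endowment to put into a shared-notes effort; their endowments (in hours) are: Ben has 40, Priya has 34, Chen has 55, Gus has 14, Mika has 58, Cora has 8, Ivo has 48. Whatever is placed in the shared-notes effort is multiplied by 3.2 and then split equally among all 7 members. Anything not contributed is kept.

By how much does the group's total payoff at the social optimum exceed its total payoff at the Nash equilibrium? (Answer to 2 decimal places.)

The private return per contributed unit is 3.2/7 = 0.4571 < 1 for every player regardless of endowment, so the Nash equilibrium is zero contribution and the group total is Σ E_j = 40 + 34 + 55 + 14 + 58 + 8 + 48 = 257.
Each contributed unit returns 3.200 to the group, so the social optimum is full contribution by everyone: group total = 3.200 × 257 = 822.40.
Efficiency loss = (3.200 − 1) × 257 = 565.40.

565.40 hours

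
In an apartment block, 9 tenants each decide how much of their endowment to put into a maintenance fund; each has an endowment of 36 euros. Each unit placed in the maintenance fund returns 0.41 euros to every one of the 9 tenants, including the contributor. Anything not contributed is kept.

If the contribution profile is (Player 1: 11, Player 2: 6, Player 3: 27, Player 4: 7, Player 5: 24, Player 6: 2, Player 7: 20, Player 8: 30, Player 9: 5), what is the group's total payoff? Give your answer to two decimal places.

Total contributed: 11 + 6 + 27 + 7 + 24 + 2 + 20 + 30 + 5 = 132; total kept: 9 × 36 − 132 = 192.
The maintenance fund pays out 0.41 × 9 × 132 = 487.08 in aggregate.
Group total = 192 + 487.08 = 679.08.

679.08 euros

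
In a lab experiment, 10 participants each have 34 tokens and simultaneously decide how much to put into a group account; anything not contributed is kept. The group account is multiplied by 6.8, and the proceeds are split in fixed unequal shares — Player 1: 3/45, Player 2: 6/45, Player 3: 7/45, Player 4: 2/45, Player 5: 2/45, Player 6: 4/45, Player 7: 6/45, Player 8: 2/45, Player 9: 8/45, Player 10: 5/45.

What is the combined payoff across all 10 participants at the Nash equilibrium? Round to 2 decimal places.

734.40 tokens

For player j, contributing a unit is worthwhile iff 6.8 × (j's share) ≥ 1, i.e. iff j's share is at least 0.1471.
Player 3 and Player 9 clear that bar, contributing 34 each; the remaining 8 contribute 0. Total contributed: 68.
The group account pays out 6.8 × 68 = 462.40 in total (split across the unequal shares, but the aggregate is all that matters for the group sum).
The 8 free-riders keep 34 each, adding 272. Group total = 272 + 462.40 = 734.40.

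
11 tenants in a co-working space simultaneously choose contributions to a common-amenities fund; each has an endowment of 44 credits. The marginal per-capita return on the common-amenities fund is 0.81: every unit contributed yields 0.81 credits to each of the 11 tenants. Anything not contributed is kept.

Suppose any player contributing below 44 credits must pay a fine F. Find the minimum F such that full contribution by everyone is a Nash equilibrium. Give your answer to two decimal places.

8.36 credits

Given the others contribute fully, the best deviation is to contribute 0 (any partial contribution still incurs the fine and gives up units whose private return 0.81 is below 1).
Deviating from 44 to 0 saves 44 credits but forfeits the deviator's share of the drop in the common-amenities fund: 0.81 × 44 = 35.64.
So the deviation gain is 44 − 35.64 = 8.36, and the fine must be at least 8.36 credits to wipe it out.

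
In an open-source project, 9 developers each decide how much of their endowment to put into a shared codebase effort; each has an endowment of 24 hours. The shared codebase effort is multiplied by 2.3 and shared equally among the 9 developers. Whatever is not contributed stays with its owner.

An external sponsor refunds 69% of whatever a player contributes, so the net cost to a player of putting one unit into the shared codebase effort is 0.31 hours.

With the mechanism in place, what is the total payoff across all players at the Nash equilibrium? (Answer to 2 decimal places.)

216.00 hours

Even with the mechanism, each unit contributed returns only (2.3/9) / 0.31 = 0.8244 per unit of net cost, so contributing nothing is still dominant.
At the Nash equilibrium no one contributes; group total payoff = 9 × 24 = 216.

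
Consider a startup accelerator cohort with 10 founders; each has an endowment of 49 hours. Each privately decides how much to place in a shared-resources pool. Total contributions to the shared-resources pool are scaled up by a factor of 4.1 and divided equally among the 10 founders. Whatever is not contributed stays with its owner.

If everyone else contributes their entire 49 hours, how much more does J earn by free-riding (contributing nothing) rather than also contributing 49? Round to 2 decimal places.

28.91 hours

Switching from a contribution of 49 to 0 lets J keep an extra 49 hours, but lowers the shared-resources pool by 49, which costs J their own share of that drop: 4.1/10 × 49 = 20.09.
Net gain = 49 − 20.09 = 28.91. The private return per contributed unit (0.4100) is below 1, so free-riding is indeed the best response regardless of what the others do.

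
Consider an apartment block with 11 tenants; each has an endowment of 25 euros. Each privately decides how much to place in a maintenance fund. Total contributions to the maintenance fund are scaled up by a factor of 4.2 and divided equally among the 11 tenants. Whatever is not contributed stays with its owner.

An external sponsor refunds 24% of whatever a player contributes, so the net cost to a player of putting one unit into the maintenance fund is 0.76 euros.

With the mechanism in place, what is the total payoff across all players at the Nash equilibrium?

275.00 euros

The effective private return is (4.2/11) / 0.76 = 0.5024, which is still under 1, so the mechanism doesn't change anyone's dominant strategy: zero contribution.
Everyone keeps their endowment and the group total is 11 × 25 = 275.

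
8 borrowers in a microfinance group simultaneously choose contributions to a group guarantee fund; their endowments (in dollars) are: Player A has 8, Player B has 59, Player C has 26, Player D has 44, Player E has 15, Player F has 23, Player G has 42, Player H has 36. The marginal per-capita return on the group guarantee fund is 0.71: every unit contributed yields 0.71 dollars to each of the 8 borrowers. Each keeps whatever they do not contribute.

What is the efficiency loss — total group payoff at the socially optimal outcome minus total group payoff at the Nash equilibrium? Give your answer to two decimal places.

1184.04 dollars

The private return per contributed unit is 0.71 < 1 for everyone, so the Nash equilibrium is zero contribution and the group total is Σ E_j = 8 + 59 + 26 + 44 + 15 + 23 + 42 + 36 = 253.
Each contributed unit returns 5.680 to the group, so the social optimum is full contribution by everyone: group total = 5.680 × 253 = 1437.04.
Efficiency loss = (5.680 − 1) × 253 = 1184.04.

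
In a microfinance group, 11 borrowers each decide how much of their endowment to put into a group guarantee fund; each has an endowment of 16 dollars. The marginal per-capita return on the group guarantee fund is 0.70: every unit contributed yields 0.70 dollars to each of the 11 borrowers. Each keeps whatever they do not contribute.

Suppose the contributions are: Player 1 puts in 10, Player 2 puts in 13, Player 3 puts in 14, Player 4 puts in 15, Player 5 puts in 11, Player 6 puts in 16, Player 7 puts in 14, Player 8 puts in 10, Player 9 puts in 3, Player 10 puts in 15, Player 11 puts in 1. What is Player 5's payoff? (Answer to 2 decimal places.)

Total contributed: 10 + 13 + 14 + 15 + 11 + 16 + 14 + 10 + 3 + 15 + 1 = 122.
Each receives 0.70 × 122 = 85.40 from the group guarantee fund.
Player 5 keeps 16 − 11 = 5, so Player 5's payoff is 5 + 85.40 = 90.40.

90.40 dollars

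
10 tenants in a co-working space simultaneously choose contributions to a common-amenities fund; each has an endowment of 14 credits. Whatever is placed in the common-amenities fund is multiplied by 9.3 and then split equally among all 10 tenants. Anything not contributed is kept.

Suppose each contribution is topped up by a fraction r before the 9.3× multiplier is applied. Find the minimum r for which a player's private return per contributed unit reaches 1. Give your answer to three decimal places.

With matching at rate r, one contributed unit becomes (1 + r) in the common-amenities fund and returns 9.3 × (1 + r) / 10 to the contributor.
Setting this equal to 1: 1 + r = 10/9.3 = 1.0753.
So the minimum matching rate is r = 1.0753 − 1 = 0.075.

0.075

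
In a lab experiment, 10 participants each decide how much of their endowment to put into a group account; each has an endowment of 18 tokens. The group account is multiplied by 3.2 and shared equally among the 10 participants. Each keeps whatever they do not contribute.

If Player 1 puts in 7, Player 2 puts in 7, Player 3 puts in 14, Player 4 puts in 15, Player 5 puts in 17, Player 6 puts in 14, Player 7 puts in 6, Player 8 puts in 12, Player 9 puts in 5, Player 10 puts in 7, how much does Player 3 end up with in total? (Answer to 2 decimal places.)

Total contributed: 7 + 7 + 14 + 15 + 17 + 14 + 6 + 12 + 5 + 7 = 104.
Each receives 3.2 × 104 / 10 = 33.28 from the group account.
Player 3 keeps 18 − 14 = 4, so Player 3's payoff is 4 + 33.28 = 37.28.

37.28 tokens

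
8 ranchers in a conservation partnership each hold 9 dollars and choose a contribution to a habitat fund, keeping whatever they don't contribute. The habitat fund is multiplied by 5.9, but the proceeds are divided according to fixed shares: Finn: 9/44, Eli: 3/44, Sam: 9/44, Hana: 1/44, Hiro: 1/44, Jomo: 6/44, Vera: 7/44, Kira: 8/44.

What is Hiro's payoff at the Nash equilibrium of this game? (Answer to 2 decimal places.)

A player with share s gets back 5.9·s per unit contributed, so full contribution is dominant for anyone with s > 1/5.9 = 0.1695 and zero contribution is dominant for anyone below.
The shares above 0.1695 belong to Finn, Sam and Kira, contributing 9 each; the remaining 5 contribute 0. Total contributed: 27.
Hiro keeps 9 and receives 5.9 × 27 × 1/44 = 3.62 from the habitat fund, for a payoff of 12.62.

12.62 dollars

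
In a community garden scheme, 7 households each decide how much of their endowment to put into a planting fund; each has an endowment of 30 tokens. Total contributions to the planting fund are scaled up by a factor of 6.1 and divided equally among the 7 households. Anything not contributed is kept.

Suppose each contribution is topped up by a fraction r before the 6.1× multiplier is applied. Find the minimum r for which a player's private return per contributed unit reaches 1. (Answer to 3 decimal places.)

0.148

With matching at rate r, one contributed unit becomes (1 + r) in the planting fund and returns 6.1 × (1 + r) / 7 to the contributor.
Setting this equal to 1: 1 + r = 7/6.1 = 1.1475.
So the minimum matching rate is r = 1.1475 − 1 = 0.148.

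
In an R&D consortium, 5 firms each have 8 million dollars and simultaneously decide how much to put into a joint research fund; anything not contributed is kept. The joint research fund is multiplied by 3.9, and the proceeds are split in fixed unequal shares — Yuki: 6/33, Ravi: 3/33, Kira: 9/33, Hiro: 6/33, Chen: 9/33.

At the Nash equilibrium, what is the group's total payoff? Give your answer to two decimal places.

86.40 million dollars

For player j, contributing a unit is worthwhile iff 3.9 × (j's share) ≥ 1, i.e. iff j's share is at least 0.2564.
Kira and Chen clear that bar, contributing 8 each; the remaining 3 contribute 0. Total contributed: 16.
The joint research fund pays out 3.9 × 16 = 62.40 in total (split across the unequal shares, but the aggregate is all that matters for the group sum).
The 3 free-riders keep 8 each, adding 24. Group total = 24 + 62.40 = 86.40.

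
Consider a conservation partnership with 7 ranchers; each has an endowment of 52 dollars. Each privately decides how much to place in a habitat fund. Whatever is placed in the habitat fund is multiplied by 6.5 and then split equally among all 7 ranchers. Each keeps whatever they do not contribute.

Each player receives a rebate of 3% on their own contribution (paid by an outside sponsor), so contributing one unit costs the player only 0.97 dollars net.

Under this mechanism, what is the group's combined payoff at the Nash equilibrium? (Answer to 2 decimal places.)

364.00 dollars

The effective private return is (6.5/7) / 0.97 = 0.9573, which is still under 1, so the mechanism doesn't change anyone's dominant strategy: zero contribution.
Everyone keeps their endowment and the group total is 7 × 52 = 364.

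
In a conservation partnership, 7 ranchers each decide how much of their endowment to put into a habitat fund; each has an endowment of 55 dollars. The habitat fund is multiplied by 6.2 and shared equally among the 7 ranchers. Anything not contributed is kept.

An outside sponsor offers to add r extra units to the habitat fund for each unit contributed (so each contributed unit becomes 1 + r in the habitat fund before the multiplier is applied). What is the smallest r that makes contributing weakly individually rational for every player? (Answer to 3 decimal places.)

With matching at rate r, one contributed unit becomes (1 + r) in the habitat fund and returns 6.2 × (1 + r) / 7 to the contributor.
Setting this equal to 1: 1 + r = 7/6.2 = 1.1290.
So the minimum matching rate is r = 1.1290 − 1 = 0.129.

0.129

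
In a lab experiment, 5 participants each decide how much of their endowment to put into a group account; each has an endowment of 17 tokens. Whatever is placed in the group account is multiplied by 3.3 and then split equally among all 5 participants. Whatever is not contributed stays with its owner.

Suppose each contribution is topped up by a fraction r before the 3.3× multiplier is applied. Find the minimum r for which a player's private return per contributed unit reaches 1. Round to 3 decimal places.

0.515

With matching at rate r, one contributed unit becomes (1 + r) in the group account and returns 3.3 × (1 + r) / 5 to the contributor.
Setting this equal to 1: 1 + r = 5/3.3 = 1.5152.
So the minimum matching rate is r = 1.5152 − 1 = 0.515.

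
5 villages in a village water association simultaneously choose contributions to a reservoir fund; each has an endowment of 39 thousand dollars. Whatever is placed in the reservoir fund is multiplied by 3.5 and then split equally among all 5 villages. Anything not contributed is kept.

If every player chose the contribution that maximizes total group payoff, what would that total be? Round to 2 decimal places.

Each contributed unit returns 3.500 to the group as a whole (0.7000 to each of 5 players), which exceeds 1, so the social optimum is full contribution: group total = 3.500 × 195 = 682.50.

682.50 thousand dollars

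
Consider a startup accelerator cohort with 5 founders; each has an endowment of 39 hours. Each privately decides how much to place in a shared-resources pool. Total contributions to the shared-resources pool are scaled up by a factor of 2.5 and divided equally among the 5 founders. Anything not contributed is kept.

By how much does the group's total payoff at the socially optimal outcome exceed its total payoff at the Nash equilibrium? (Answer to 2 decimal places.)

292.50 hours

Each contributed unit returns 2.5/5 = 0.5000 to its contributor — below 1 — so contributing 0 is dominant for every player. At the Nash equilibrium everyone keeps their 39, and the group total is 5 × 39 = 195.
Each contributed unit returns 2.500 to the group as a whole (0.5000 to each of 5 players), which exceeds 1, so the social optimum is full contribution: group total = 2.500 × 195 = 487.50.
Efficiency loss = 487.50 − 195 = 292.50.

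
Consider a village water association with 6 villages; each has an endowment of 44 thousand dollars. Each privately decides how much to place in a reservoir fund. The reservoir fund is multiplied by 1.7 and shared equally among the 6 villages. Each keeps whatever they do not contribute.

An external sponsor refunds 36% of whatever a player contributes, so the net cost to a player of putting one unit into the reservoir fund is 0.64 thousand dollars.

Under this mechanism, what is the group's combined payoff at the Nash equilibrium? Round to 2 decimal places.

Even with the mechanism, each unit contributed returns only (1.7/6) / 0.64 = 0.4427 per unit of net cost, so contributing nothing is still dominant.
Everyone keeps their endowment and the group total is 6 × 44 = 264.

264.00 thousand dollars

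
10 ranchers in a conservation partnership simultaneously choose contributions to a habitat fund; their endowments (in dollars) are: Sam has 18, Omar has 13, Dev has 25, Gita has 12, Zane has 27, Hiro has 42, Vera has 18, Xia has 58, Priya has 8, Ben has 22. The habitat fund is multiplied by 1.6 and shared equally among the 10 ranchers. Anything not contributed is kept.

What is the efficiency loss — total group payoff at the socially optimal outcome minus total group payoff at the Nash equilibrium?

145.80 dollars

The private return per contributed unit is 1.6/10 = 0.1600 < 1 for every player regardless of endowment, so the Nash equilibrium is zero contribution and the group total is Σ E_j = 18 + 13 + 25 + 12 + 27 + 42 + 18 + 58 + 8 + 22 = 243.
Each contributed unit returns 1.600 to the group, so the social optimum is full contribution by everyone: group total = 1.600 × 243 = 388.80.
Efficiency loss = (1.600 − 1) × 243 = 145.80.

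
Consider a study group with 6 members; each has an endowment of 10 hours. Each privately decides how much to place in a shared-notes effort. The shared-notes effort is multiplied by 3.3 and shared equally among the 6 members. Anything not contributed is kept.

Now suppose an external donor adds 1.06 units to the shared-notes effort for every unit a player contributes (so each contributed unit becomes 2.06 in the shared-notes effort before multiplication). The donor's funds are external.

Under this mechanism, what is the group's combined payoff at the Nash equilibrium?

407.88 hours

The effective private return per unit is now 3.3 × 2.06 / 6 = 1.1330 > 1, so every player's dominant strategy flips to full contribution.
So the Nash equilibrium is full contribution by all 6; the group earns 3.3 × 2.06 × 60 = 407.88.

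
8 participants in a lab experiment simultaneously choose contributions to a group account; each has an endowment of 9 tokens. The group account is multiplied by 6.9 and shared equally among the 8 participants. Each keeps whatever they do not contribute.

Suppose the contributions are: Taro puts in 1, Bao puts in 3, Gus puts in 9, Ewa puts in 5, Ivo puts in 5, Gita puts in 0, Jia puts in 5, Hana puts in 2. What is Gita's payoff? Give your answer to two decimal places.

Total contributed: 1 + 3 + 9 + 5 + 5 + 0 + 5 + 2 = 30.
Each receives 6.9 × 30 / 8 = 25.88 from the group account.
Gita keeps 9 − 0 = 9, so Gita's payoff is 9 + 25.88 = 34.88.

34.88 tokens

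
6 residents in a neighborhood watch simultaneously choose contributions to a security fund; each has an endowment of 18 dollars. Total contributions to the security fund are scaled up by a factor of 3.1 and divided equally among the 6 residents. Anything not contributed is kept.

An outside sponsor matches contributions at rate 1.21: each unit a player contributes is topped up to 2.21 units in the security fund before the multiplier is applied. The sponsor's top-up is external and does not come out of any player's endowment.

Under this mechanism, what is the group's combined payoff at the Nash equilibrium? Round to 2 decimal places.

With the mechanism, a contributed unit returns 3.1 × 2.21 / 6 = 1.1418 per unit of net cost to the contributor — now above 1 — so contributing fully is weakly dominant for every player.
At the Nash equilibrium everyone contributes 18. Group total payoff = 3.1 × 2.21 × 108 = 739.91.

739.91 dollars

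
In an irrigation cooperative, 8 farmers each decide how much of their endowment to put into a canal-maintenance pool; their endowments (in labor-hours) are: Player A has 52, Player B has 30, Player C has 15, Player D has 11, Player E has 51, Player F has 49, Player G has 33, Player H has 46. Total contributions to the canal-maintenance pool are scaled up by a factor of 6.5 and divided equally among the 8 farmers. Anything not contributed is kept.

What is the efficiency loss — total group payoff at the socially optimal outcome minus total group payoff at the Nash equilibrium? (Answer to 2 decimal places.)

The private return per contributed unit is 6.5/8 = 0.8125 < 1 for every player regardless of endowment, so the Nash equilibrium is zero contribution and the group total is Σ E_j = 52 + 30 + 15 + 11 + 51 + 49 + 33 + 46 = 287.
Each contributed unit returns 6.500 to the group, so the social optimum is full contribution by everyone: group total = 6.500 × 287 = 1865.50.
Efficiency loss = (6.500 − 1) × 287 = 1578.50.

1578.50 labor-hours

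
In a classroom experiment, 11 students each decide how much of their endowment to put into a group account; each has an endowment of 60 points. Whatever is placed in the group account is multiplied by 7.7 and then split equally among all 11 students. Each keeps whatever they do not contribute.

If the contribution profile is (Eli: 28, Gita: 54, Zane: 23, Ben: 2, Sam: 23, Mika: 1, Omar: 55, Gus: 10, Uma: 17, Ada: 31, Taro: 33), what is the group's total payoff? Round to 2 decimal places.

Total contributed: 28 + 54 + 23 + 2 + 23 + 1 + 55 + 10 + 17 + 31 + 33 = 277; total kept: 11 × 60 − 277 = 383.
The group account pays out 7.7 × 277 = 2132.90 in aggregate.
Group total = 383 + 2132.90 = 2515.90.

2515.90 points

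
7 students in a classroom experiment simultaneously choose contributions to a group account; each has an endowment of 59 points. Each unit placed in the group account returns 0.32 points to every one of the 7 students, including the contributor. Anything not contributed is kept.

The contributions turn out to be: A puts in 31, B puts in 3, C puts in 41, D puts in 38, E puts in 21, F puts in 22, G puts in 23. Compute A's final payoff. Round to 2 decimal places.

Total contributed: 31 + 3 + 41 + 38 + 21 + 22 + 23 = 179.
Each receives 0.32 × 179 = 57.28 from the group account.
A keeps 59 − 31 = 28, so A's payoff is 28 + 57.28 = 85.28.

85.28 points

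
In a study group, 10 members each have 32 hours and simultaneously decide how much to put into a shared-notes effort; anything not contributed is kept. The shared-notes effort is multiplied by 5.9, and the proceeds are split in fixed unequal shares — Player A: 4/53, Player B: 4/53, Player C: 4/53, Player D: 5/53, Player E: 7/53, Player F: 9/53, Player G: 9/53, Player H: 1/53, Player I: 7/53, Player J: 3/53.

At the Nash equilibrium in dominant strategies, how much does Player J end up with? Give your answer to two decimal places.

53.37 hours

Player j's private return per contributed unit is 5.9 × (j's share). Contributing is weakly dominant for j when that share is at least 1/5.9 = 0.1695, and contributing 0 is dominant otherwise.
The shares above 0.1695 belong to Player F and Player G, contributing 32 each; the remaining 8 contribute 0. Total contributed: 64.
Player J keeps 32 and receives 5.9 × 64 × 3/53 = 21.37 from the shared-notes effort, for a payoff of 53.37.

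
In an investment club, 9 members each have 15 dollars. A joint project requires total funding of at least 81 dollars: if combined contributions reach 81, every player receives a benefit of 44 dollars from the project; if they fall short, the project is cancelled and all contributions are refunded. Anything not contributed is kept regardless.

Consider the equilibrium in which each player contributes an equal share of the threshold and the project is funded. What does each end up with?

Equal share of the threshold: 81/9 = 9.
At this profile no one gains by cutting their contribution: any cut drops the total below 81, the project is cancelled, contributions are refunded, and the deviator ends with 15, which is less than 15 − 9 + 44 = 50. Contributing more than 9 just wastes the excess. So contributing exactly 9 is a best response.
Each player's payoff: 15 − 9 + 44 = 50.

50 dollars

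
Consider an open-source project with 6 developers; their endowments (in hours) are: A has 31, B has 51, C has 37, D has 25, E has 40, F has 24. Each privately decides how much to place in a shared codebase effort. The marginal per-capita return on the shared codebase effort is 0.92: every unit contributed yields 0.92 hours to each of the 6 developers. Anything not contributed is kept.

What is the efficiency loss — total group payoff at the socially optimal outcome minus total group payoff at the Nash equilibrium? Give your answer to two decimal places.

940.16 hours

The private return per contributed unit is 0.92 < 1 for everyone, so the Nash equilibrium is zero contribution and the group total is Σ E_j = 31 + 51 + 37 + 25 + 40 + 24 = 208.
Each contributed unit returns 5.520 to the group, so the social optimum is full contribution by everyone: group total = 5.520 × 208 = 1148.16.
Efficiency loss = (5.520 − 1) × 208 = 940.16.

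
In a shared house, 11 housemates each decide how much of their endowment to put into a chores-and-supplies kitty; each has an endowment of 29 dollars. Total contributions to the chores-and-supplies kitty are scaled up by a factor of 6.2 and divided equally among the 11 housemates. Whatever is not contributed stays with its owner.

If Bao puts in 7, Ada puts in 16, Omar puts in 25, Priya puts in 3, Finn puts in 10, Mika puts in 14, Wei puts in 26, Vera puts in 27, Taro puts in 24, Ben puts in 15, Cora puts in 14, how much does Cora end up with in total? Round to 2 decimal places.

Total contributed: 7 + 16 + 25 + 3 + 10 + 14 + 26 + 27 + 24 + 15 + 14 = 181.
Each receives 6.2 × 181 / 11 = 102.02 from the chores-and-supplies kitty.
Cora keeps 29 − 14 = 15, so Cora's payoff is 15 + 102.02 = 117.02.

117.02 dollars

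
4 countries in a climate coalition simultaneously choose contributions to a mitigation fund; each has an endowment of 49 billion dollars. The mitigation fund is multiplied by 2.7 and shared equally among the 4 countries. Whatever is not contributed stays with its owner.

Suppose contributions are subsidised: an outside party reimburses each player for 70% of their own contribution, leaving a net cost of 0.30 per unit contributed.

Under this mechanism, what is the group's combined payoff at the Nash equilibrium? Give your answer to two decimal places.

Under the mechanism each unit contributed yields (2.7/4) / 0.30 = 2.2500 back to its contributor per unit of net cost, which exceeds 1, making full contribution the dominant choice for everyone.
At the Nash equilibrium everyone contributes 49. Group total payoff = 4 × (49 × 0.70 + 2.7 × 49) = 666.40.

666.40 billion dollars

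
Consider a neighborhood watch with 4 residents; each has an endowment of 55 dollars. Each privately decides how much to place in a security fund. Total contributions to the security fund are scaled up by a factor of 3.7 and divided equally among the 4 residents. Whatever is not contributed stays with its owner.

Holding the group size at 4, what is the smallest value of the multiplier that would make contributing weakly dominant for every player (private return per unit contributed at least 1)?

4

A contributed unit returns (multiplier)/4 to its contributor.
This reaches 1 exactly when the multiplier is 4.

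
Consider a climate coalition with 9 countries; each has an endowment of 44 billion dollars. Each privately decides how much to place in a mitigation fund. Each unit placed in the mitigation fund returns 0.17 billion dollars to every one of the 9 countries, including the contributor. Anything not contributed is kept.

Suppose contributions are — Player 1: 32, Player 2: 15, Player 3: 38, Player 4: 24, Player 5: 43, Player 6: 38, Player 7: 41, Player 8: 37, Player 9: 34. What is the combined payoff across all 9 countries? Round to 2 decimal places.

556.06 billion dollars

Total contributed: 32 + 15 + 38 + 24 + 43 + 38 + 41 + 37 + 34 = 302; total kept: 9 × 44 − 302 = 94.
The mitigation fund pays out 0.17 × 9 × 302 = 462.06 in aggregate.
Group total = 94 + 462.06 = 556.06.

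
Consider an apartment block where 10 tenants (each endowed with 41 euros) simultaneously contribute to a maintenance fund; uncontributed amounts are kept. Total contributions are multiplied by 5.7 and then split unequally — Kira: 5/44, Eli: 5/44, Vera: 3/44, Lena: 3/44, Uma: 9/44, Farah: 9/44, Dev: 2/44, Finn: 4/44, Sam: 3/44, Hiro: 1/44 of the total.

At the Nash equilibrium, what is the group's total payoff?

Each unit j contributes comes back to j as 5.7 × (j's share), so j prefers to contribute only if that share exceeds 1/5.7 = 0.1754; otherwise keeping the unit dominates.
The shares above 0.1754 belong to Uma and Farah, contributing 41 each; the remaining 8 contribute 0. Total contributed: 82.
The maintenance fund pays out 5.7 × 82 = 467.40 in total (split across the unequal shares, but the aggregate is all that matters for the group sum).
The 8 free-riders keep 41 each, adding 328. Group total = 328 + 467.40 = 795.40.

795.40 euros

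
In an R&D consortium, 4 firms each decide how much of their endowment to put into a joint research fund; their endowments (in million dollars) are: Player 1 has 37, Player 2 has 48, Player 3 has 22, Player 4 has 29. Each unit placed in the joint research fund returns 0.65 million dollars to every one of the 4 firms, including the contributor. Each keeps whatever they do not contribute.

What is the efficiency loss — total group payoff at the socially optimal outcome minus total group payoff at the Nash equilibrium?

217.60 million dollars

The private return per contributed unit is 0.65 < 1 for everyone, so the Nash equilibrium is zero contribution and the group total is Σ E_j = 37 + 48 + 22 + 29 = 136.
Each contributed unit returns 2.600 to the group, so the social optimum is full contribution by everyone: group total = 2.600 × 136 = 353.60.
Efficiency loss = (2.600 − 1) × 136 = 217.60.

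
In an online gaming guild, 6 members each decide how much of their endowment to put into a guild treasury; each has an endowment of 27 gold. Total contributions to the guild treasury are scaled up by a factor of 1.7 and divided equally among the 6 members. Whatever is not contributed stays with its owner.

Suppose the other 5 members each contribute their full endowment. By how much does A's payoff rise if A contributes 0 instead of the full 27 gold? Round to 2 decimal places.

Switching from a contribution of 27 to 0 lets A keep an extra 27 gold, but lowers the guild treasury by 27, which costs A their own share of that drop: 1.7/6 × 27 = 7.65.
Net gain = 27 − 7.65 = 19.35. The private return per contributed unit (0.2833) is below 1, so free-riding is indeed the best response regardless of what the others do.

19.35 gold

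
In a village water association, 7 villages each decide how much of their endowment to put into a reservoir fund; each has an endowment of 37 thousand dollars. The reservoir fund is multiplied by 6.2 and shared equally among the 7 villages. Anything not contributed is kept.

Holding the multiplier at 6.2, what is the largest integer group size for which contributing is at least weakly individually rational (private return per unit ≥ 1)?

6

Private return per unit is 6.2/(group size), which is ≥ 1 whenever the group size is ≤ 6.2.
The largest such integer is 6.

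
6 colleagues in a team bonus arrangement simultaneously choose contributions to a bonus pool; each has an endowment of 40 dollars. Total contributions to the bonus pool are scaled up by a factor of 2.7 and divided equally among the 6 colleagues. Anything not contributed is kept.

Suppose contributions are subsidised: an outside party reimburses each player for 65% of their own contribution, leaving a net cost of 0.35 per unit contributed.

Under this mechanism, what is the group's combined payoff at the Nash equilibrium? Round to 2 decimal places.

With the mechanism, a contributed unit returns (2.7/6) / 0.35 = 1.2857 per unit of net cost to the contributor — now above 1 — so contributing fully is weakly dominant for every player.
So the Nash equilibrium is full contribution by all 6; the group earns 6 × (40 × 0.65 + 2.7 × 40) = 804.00.

804.00 dollars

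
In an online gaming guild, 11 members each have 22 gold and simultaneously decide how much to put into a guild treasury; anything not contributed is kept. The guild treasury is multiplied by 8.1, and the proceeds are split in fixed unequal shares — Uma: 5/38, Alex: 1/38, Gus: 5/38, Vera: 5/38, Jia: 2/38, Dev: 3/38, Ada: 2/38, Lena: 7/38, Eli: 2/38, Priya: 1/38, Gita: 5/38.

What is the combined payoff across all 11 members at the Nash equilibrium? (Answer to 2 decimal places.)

A player with share s gets back 8.1·s per unit contributed, so full contribution is dominant for anyone with s > 1/8.1 = 0.1235 and zero contribution is dominant for anyone below.
The shares above 0.1235 belong to Uma, Gus, Vera, Lena and Gita, contributing 22 each; the remaining 6 contribute 0. Total contributed: 110.
The guild treasury pays out 8.1 × 110 = 891.00 in total (split across the unequal shares, but the aggregate is all that matters for the group sum).
The 6 free-riders keep 22 each, adding 132. Group total = 132 + 891.00 = 1023.00.

1023.00 gold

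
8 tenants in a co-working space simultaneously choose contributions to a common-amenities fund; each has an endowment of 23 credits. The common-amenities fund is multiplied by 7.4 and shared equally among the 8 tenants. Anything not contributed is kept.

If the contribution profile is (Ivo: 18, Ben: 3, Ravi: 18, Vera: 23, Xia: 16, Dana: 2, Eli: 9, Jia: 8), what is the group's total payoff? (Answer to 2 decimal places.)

Total contributed: 18 + 3 + 18 + 23 + 16 + 2 + 9 + 8 = 97; total kept: 8 × 23 − 97 = 87.
The common-amenities fund pays out 7.4 × 97 = 717.80 in aggregate.
Group total = 87 + 717.80 = 804.80.

804.80 credits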